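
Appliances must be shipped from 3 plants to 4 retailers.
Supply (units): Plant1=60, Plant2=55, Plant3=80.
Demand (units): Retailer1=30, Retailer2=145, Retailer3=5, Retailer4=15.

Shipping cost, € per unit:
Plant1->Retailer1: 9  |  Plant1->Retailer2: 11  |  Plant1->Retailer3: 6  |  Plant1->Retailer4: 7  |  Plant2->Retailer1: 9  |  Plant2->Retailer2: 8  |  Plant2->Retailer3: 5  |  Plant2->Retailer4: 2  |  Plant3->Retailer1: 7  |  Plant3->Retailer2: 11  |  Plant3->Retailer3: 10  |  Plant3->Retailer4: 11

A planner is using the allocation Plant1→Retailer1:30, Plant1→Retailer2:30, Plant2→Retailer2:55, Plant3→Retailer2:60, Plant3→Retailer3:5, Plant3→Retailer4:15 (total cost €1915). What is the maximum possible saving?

170

Current plan cost = 30·9 + 30·11 + 55·8 + 60·11 + 5·10 + 15·11 = €1915.
Optimal plan:
  Plant1–Retailer2: 55 units
  Plant1–Retailer3: 5 units
  Plant2–Retailer2: 40 units
  Plant2–Retailer4: 15 units
  Plant3–Retailer1: 30 units
  Plant3–Retailer2: 50 units
Optimal cost = €1745.
Saving = 1915 − 1745 = €170.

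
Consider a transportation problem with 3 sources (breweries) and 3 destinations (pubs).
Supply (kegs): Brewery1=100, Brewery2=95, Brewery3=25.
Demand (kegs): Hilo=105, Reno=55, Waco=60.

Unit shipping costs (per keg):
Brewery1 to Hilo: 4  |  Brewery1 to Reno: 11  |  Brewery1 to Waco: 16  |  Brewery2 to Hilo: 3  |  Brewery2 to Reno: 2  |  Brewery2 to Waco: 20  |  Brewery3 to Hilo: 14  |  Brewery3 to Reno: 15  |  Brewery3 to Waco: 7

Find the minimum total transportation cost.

An optimal shipping plan:
  Brewery1->Hilo: 65 × 4 = 260
  Brewery1->Waco: 35 × 16 = 560
  Brewery2->Hilo: 40 × 3 = 120
  Brewery2->Reno: 55 × 2 = 110
  Brewery3->Waco: 25 × 7 = 175
Total = 260 + 560 + 120 + 110 + 175 = 1225.

1225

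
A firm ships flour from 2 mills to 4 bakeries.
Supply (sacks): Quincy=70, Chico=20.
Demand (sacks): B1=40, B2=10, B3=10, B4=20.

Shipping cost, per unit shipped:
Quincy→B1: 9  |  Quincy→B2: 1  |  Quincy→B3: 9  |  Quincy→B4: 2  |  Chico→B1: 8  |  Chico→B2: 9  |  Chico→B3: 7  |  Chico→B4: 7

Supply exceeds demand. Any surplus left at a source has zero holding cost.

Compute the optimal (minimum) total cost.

One minimum-cost allocation:
  Quincy–B1: 30 × 9 = 270
  Quincy–B2: 10 × 1 = 10
  Quincy–B4: 20 × 2 = 40
  Chico–B1: 10 × 8 = 80
  Chico–B3: 10 × 7 = 70
Total = 270 + 10 + 40 + 80 + 70 = 470.

470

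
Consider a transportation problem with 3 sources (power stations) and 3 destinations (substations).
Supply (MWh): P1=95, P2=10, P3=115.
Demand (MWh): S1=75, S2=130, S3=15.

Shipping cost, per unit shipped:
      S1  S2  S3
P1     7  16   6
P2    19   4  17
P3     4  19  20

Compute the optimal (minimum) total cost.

Optimal allocation:
  P1→S2: 80 × 16 = 1280
  P1→S3: 15 × 6 = 90
  P2→S2: 10 × 4 = 40
  P3→S1: 75 × 4 = 300
  P3→S2: 40 × 19 = 760
Total = 1280 + 90 + 40 + 300 + 760 = 2470.

2470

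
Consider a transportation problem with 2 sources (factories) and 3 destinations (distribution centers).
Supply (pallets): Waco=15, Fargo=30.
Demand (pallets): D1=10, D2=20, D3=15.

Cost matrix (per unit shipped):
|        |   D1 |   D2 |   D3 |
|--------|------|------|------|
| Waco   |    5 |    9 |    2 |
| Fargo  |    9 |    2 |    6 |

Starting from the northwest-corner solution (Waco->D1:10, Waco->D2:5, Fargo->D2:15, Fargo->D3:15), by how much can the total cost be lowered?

55

Current plan cost = 10·5 + 5·9 + 15·2 + 15·6 = 215.
Optimal plan:
  Waco→D1: 10 pallets
  Waco→D3: 5 pallets
  Fargo→D2: 20 pallets
  Fargo→D3: 10 pallets
Optimal cost = 160.
Saving = 215 − 160 = 55.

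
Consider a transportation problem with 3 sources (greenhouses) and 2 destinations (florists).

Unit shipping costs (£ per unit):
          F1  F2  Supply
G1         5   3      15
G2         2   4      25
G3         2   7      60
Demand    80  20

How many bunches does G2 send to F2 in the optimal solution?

5

The minimum-cost plan:
  G1→F2: 15 bunches
  G2→F1: 20 bunches
  G2→F2: 5 bunches
  G3→F1: 60 bunches
Total cost = £225.
So G2→F2 carries 5 bunches.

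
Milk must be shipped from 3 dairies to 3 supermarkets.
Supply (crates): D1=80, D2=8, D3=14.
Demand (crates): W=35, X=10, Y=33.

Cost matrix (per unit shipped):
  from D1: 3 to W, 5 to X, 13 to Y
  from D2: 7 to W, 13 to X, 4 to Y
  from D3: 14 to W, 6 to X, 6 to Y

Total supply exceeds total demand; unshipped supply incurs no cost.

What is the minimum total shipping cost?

A cheapest plan:
  D1->W: 35 crates
  D1->X: 10 crates
  D1->Y: 11 crates
  D2->Y: 8 crates
  D3->Y: 14 crates
Total cost = 414.
(Supply check: D1 ships 56; D2 ships 8; D3 ships 14.)

414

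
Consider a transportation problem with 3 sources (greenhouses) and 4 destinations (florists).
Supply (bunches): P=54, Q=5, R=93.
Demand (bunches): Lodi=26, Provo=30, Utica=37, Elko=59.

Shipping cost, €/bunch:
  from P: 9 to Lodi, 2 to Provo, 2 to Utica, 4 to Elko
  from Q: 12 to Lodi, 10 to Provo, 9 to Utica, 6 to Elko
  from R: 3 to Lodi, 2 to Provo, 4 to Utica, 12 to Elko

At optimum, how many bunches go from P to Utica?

Solving gives:
  P→Elko: 54 × €4 = €216
  Q→Elko: 5 × €6 = €30
  R→Lodi: 26 × €3 = €78
  R→Provo: 30 × €2 = €60
  R→Utica: 37 × €4 = €148
Total cost = €532.
The route P→Utica is not used.

0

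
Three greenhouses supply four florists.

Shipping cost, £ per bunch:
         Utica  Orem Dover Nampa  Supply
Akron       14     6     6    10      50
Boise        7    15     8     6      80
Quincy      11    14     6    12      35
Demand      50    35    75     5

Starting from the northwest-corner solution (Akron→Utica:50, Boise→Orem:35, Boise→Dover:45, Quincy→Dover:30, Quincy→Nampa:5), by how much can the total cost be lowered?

735

Current plan cost = 50·14 + 35·15 + 45·8 + 30·6 + 5·12 = £1825.
Optimal plan:
  Akron->Orem: 35 × £6 = £210
  Akron->Dover: 15 × £6 = £90
  Boise->Utica: 50 × £7 = £350
  Boise->Dover: 25 × £8 = £200
  Boise->Nampa: 5 × £6 = £30
  Quincy->Dover: 35 × £6 = £210
Optimal cost = £1090.
Saving = 1825 − 1090 = £735.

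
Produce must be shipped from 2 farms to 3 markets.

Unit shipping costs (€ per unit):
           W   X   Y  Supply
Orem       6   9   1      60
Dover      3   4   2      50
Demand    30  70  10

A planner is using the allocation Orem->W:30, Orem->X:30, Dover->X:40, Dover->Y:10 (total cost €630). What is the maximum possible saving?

Current plan cost = 30·6 + 30·9 + 40·4 + 10·2 = €630.
Optimal plan:
  Orem to W: 30 × €6 = €180
  Orem to X: 20 × €9 = €180
  Orem to Y: 10 × €1 = €10
  Dover to X: 50 × €4 = €200
Optimal cost = €570.
Saving = 630 − 570 = €60.

60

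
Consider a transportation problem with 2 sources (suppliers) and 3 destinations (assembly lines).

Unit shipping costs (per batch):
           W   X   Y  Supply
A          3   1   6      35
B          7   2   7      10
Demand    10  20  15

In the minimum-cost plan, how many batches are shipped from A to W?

The minimum-cost plan:
  A–W: 10 batches
  A–X: 20 batches
  A–Y: 5 batches
  B–Y: 10 batches
Total cost = 150.
So A→W carries 10 batches.

10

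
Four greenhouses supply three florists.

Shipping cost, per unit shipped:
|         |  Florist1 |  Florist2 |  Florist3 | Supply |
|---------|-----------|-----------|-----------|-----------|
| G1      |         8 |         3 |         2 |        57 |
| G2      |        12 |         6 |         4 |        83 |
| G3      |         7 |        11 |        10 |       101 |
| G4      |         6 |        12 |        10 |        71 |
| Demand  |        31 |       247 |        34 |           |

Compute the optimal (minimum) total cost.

An optimal shipping plan:
  G1->Florist2: 57 bunches
  G2->Florist2: 83 bunches
  G3->Florist2: 101 bunches
  G4->Florist1: 31 bunches
  G4->Florist2: 6 bunches
  G4->Florist3: 34 bunches
Total cost = 2378.

2378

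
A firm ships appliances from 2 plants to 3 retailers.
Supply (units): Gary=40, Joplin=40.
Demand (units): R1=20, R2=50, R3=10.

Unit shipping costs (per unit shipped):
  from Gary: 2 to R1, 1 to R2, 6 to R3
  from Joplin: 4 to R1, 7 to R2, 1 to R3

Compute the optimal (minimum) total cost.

Optimal allocation:
  Gary to R2: 40 × 1 = 40
  Joplin to R1: 20 × 4 = 80
  Joplin to R2: 10 × 7 = 70
  Joplin to R3: 10 × 1 = 10
Total = 40 + 80 + 70 + 10 = 200.

200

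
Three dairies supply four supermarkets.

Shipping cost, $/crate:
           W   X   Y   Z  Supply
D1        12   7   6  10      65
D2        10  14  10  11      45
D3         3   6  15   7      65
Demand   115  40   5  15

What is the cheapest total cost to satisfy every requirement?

1165

A cheapest plan:
  D1 to W: 5 × $12 = $60
  D1 to X: 40 × $7 = $280
  D1 to Y: 5 × $6 = $30
  D1 to Z: 15 × $10 = $150
  D2 to W: 45 × $10 = $450
  D3 to W: 65 × $3 = $195
Total = 60 + 280 + 30 + 150 + 450 + 195 = $1165.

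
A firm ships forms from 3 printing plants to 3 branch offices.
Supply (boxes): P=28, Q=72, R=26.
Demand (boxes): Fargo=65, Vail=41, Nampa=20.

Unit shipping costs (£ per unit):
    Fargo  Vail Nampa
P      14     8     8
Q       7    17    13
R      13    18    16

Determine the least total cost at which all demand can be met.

1212

An optimal shipping plan:
  P→Vail: 28 × £8 = £224
  Q→Fargo: 65 × £7 = £455
  Q→Nampa: 7 × £13 = £91
  R→Vail: 13 × £18 = £234
  R→Nampa: 13 × £16 = £208
Total = 224 + 455 + 91 + 234 + 208 = £1212.
(Supply check: P ships 28; Q ships 72; R ships 26.)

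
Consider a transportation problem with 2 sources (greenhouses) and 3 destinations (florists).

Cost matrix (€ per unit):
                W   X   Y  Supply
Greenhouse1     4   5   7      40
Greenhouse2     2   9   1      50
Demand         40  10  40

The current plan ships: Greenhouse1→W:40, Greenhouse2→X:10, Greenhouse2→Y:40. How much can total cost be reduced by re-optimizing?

Current plan cost = 40·4 + 10·9 + 40·1 = €290.
Optimal plan:
  Greenhouse1→W: 30 × €4 = €120
  Greenhouse1→X: 10 × €5 = €50
  Greenhouse2→W: 10 × €2 = €20
  Greenhouse2→Y: 40 × €1 = €40
Optimal cost = €230.
Saving = 290 − 230 = €60.

60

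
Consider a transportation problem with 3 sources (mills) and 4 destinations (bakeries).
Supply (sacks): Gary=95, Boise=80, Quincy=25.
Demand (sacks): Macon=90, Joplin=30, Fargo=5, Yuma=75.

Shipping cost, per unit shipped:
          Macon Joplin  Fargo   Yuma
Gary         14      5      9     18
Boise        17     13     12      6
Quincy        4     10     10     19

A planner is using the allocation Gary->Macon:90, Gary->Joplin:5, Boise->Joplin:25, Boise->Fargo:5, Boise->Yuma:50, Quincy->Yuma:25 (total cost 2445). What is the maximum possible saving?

Current plan cost = 90·14 + 5·5 + 25·13 + 5·12 + 50·6 + 25·19 = 2445.
Optimal plan:
  Gary to Macon: 60 × 14 = 840
  Gary to Joplin: 30 × 5 = 150
  Gary to Fargo: 5 × 9 = 45
  Boise to Macon: 5 × 17 = 85
  Boise to Yuma: 75 × 6 = 450
  Quincy to Macon: 25 × 4 = 100
Optimal cost = 1670.
Saving = 2445 − 1670 = 775.

775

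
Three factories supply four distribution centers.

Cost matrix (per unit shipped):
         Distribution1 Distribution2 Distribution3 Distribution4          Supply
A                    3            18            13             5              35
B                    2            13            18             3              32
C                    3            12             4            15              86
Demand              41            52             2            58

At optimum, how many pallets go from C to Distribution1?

32

Optimal shipments:
  A->Distribution1: 9 × 3 = 27
  A->Distribution4: 26 × 5 = 130
  B->Distribution4: 32 × 3 = 96
  C->Distribution1: 32 × 3 = 96
  C->Distribution2: 52 × 12 = 624
  C->Distribution3: 2 × 4 = 8
Total cost = 981.
So C→Distribution1 carries 32 pallets.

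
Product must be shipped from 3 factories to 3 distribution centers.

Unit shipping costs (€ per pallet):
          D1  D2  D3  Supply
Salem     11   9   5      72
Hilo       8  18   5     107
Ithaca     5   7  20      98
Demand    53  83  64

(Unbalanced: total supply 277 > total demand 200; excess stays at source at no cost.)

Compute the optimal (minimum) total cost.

An optimal shipping plan:
  Salem to D2: 38 × €9 = €342
  Hilo to D3: 64 × €5 = €320
  Ithaca to D1: 53 × €5 = €265
  Ithaca to D2: 45 × €7 = €315
Total = 342 + 320 + 265 + 315 = €1242.

1242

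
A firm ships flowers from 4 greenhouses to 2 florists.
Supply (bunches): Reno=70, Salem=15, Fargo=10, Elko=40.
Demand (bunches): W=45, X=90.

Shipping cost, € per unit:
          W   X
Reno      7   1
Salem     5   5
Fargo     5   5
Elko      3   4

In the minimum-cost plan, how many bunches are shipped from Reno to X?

70

The minimum-cost plan:
  Reno→X: 70 × €1 = €70
  Salem→W: 5 × €5 = €25
  Salem→X: 10 × €5 = €50
  Fargo→X: 10 × €5 = €50
  Elko→W: 40 × €3 = €120
Total cost = €315.
So Reno→X carries 70 bunches.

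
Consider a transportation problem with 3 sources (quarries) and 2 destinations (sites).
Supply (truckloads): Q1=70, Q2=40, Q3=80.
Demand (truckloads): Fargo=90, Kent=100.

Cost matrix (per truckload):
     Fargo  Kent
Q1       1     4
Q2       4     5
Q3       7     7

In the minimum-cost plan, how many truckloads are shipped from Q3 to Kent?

80

The minimum-cost plan:
  Q1->Fargo: 70 × 1 = 70
  Q2->Fargo: 20 × 4 = 80
  Q2->Kent: 20 × 5 = 100
  Q3->Kent: 80 × 7 = 560
Total cost = 810.
So Q3→Kent carries 80 truckloads.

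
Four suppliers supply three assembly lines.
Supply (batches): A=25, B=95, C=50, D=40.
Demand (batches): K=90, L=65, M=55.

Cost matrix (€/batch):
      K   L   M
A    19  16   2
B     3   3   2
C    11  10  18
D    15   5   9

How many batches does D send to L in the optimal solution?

Solving gives:
  A→M: 25 batches
  B→K: 65 batches
  B→M: 30 batches
  C→K: 25 batches
  C→L: 25 batches
  D→L: 40 batches
Total cost = €1030.
So D→L carries 40 batches.

40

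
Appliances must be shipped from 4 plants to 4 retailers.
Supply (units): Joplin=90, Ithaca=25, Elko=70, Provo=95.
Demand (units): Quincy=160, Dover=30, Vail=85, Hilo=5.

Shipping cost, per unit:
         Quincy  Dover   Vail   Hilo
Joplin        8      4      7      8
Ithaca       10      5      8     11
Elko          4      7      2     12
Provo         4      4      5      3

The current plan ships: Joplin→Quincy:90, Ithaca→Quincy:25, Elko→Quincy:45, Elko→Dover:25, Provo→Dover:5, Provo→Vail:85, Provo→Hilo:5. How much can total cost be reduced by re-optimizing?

Current plan cost = 90·8 + 25·10 + 45·4 + 25·7 + 5·4 + 85·5 + 5·3 = 1785.
Optimal plan:
  Joplin to Quincy: 70 × 8 = 560
  Joplin to Dover: 20 × 4 = 80
  Ithaca to Dover: 10 × 5 = 50
  Ithaca to Vail: 15 × 8 = 120
  Elko to Vail: 70 × 2 = 140
  Provo to Quincy: 90 × 4 = 360
  Provo to Hilo: 5 × 3 = 15
Optimal cost = 1325.
Saving = 1785 − 1325 = 460.

460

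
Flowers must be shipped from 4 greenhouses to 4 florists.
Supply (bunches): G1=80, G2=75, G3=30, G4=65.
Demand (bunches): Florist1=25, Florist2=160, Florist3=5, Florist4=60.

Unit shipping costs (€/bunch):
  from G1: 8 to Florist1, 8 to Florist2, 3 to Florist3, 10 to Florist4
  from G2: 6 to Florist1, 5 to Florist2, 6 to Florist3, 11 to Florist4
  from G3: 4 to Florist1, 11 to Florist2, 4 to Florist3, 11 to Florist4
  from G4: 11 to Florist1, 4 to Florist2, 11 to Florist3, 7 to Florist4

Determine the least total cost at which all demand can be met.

1515

A cheapest plan:
  G1 to Florist2: 20 × €8 = €160
  G1 to Florist4: 60 × €10 = €600
  G2 to Florist2: 75 × €5 = €375
  G3 to Florist1: 25 × €4 = €100
  G3 to Florist3: 5 × €4 = €20
  G4 to Florist2: 65 × €4 = €260
Total = 160 + 600 + 375 + 100 + 20 + 260 = €1515.
(Supply check: G1 ships 80; G2 ships 75; G3 ships 30; G4 ships 65.)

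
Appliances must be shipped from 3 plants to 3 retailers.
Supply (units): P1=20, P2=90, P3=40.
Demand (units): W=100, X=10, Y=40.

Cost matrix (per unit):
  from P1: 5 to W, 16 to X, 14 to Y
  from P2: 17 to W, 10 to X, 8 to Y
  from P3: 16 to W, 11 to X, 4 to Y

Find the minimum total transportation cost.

1720

Optimal allocation:
  P1–W: 20 × 5 = 100
  P2–W: 80 × 17 = 1360
  P2–X: 10 × 10 = 100
  P3–Y: 40 × 4 = 160
Total = 100 + 1360 + 100 + 160 = 1720.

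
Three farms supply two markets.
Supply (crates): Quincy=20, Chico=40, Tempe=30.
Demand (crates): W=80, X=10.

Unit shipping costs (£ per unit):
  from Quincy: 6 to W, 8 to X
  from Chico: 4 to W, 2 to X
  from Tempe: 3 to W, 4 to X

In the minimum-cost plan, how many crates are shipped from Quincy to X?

Solving gives:
  Quincy to W: 20 × £6 = £120
  Chico to W: 30 × £4 = £120
  Chico to X: 10 × £2 = £20
  Tempe to W: 30 × £3 = £90
Total cost = £350.
The route Quincy→X is not used.

0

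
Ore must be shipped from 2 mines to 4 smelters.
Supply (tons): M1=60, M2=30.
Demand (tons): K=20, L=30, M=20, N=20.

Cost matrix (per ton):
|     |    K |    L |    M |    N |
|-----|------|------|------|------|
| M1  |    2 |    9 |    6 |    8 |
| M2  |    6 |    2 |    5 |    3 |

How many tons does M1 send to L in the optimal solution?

The minimum-cost plan:
  M1->K: 20 × 2 = 40
  M1->M: 20 × 6 = 120
  M1->N: 20 × 8 = 160
  M2->L: 30 × 2 = 60
Total cost = 380.
The route M1→L is not used.

0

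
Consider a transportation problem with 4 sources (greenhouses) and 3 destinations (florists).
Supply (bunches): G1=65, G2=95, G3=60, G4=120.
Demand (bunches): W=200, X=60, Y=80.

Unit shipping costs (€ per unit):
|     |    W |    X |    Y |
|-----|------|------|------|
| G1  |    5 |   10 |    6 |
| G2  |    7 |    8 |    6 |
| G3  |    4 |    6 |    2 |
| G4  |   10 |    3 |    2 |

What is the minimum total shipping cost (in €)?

1490

Optimal allocation:
  G1 to W: 65 × €5 = €325
  G2 to W: 95 × €7 = €665
  G3 to W: 40 × €4 = €160
  G3 to Y: 20 × €2 = €40
  G4 to X: 60 × €3 = €180
  G4 to Y: 60 × €2 = €120
Total = 325 + 665 + 160 + 40 + 180 + 120 = €1490.
(Supply check: G1 ships 65; G2 ships 95; G3 ships 60; G4 ships 120.)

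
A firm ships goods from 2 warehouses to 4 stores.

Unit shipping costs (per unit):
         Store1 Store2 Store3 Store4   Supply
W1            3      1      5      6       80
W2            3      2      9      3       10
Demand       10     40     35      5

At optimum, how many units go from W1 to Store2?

40

The minimum-cost plan:
  W1->Store1: 5 × 3 = 15
  W1->Store2: 40 × 1 = 40
  W1->Store3: 35 × 5 = 175
  W2->Store1: 5 × 3 = 15
  W2->Store4: 5 × 3 = 15
Total cost = 260.
So W1→Store2 carries 40 units.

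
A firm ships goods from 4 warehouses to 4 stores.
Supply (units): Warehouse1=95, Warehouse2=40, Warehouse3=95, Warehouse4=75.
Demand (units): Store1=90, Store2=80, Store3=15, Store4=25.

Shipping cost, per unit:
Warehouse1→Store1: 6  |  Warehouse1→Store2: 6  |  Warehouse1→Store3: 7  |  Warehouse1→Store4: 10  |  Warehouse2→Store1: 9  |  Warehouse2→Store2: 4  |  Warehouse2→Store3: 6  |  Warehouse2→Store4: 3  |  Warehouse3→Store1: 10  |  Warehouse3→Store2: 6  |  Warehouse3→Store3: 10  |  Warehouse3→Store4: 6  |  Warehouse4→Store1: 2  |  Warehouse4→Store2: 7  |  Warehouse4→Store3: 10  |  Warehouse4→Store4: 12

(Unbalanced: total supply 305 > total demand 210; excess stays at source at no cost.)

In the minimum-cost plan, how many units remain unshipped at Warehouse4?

Minimum-cost shipments:
  Warehouse1–Store1: 15 × 6 = 90
  Warehouse1–Store2: 65 × 6 = 390
  Warehouse1–Store3: 15 × 7 = 105
  Warehouse2–Store2: 15 × 4 = 60
  Warehouse2–Store4: 25 × 3 = 75
  Warehouse4–Store1: 75 × 2 = 150
Total cost = 870.
Warehouse4 ships 75 of its 75, leaving 0.

0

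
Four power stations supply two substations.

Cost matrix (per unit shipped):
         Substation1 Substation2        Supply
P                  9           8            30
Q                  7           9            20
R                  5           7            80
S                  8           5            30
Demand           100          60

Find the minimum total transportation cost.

An optimal shipping plan:
  P–Substation2: 30 × 8 = 240
  Q–Substation1: 20 × 7 = 140
  R–Substation1: 80 × 5 = 400
  S–Substation2: 30 × 5 = 150
Total = 240 + 140 + 400 + 150 = 930.
(Supply check: P ships 30; Q ships 20; R ships 80; S ships 30.)

930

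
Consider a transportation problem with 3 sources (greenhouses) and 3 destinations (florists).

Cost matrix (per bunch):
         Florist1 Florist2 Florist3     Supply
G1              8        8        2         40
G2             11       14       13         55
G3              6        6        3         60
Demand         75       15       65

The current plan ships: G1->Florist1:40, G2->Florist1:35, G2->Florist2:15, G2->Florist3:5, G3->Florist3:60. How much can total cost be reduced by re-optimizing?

Current plan cost = 40·8 + 35·11 + 15·14 + 5·13 + 60·3 = 1160.
Optimal plan:
  G1–Florist3: 40 × 2 = 80
  G2–Florist1: 55 × 11 = 605
  G3–Florist1: 20 × 6 = 120
  G3–Florist2: 15 × 6 = 90
  G3–Florist3: 25 × 3 = 75
Optimal cost = 970.
Saving = 1160 − 970 = 190.

190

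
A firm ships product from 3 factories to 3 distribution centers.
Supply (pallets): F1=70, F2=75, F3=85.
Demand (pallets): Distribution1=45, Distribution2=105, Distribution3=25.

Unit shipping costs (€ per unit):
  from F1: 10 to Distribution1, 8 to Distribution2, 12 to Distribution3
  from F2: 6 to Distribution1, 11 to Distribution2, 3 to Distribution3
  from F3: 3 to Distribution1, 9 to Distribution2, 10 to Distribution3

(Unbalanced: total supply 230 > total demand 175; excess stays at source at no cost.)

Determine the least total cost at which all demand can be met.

A cheapest plan:
  F1->Distribution2: 70 × €8 = €560
  F2->Distribution3: 25 × €3 = €75
  F3->Distribution1: 45 × €3 = €135
  F3->Distribution2: 35 × €9 = €315
Total = 560 + 75 + 135 + 315 = €1085.
(Supply check: F1 ships 70; F2 ships 25; F3 ships 80.)

1085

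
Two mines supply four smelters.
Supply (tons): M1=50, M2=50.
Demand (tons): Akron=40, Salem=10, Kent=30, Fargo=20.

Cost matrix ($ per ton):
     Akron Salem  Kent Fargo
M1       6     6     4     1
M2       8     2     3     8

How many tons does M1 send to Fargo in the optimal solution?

20

Optimal shipments:
  M1 to Akron: 30 tons
  M1 to Fargo: 20 tons
  M2 to Akron: 10 tons
  M2 to Salem: 10 tons
  M2 to Kent: 30 tons
Total cost = $390.
So M1→Fargo carries 20 tons.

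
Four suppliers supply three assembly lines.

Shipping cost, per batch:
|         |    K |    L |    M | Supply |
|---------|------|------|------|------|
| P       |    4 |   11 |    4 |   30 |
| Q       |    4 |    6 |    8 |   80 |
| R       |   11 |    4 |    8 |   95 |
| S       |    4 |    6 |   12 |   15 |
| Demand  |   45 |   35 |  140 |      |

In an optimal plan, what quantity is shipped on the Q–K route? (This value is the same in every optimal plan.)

30

Solving gives:
  P–M: 30 batches
  Q–K: 30 batches
  Q–M: 50 batches
  R–L: 35 batches
  R–M: 60 batches
  S–K: 15 batches
Total cost = 1320.
So Q→K carries 30 batches.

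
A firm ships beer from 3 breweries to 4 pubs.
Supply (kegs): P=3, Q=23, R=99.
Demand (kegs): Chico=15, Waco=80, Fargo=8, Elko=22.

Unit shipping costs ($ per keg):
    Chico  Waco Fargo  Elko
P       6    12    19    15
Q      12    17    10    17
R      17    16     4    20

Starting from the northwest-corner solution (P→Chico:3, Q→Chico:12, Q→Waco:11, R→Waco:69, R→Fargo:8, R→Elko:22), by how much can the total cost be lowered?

Current plan cost = 3·6 + 12·12 + 11·17 + 69·16 + 8·4 + 22·20 = $1925.
Optimal plan:
  P–Chico: 3 × $6 = $18
  Q–Chico: 12 × $12 = $144
  Q–Elko: 11 × $17 = $187
  R–Waco: 80 × $16 = $1280
  R–Fargo: 8 × $4 = $32
  R–Elko: 11 × $20 = $220
Optimal cost = $1881.
Saving = 1925 − 1881 = $44.

44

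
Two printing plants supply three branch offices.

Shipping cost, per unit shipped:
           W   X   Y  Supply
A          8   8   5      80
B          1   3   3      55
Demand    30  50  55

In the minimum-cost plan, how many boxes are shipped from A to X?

25

Optimal shipments:
  A–X: 25 × 8 = 200
  A–Y: 55 × 5 = 275
  B–W: 30 × 1 = 30
  B–X: 25 × 3 = 75
Total cost = 580.
So A→X carries 25 boxes.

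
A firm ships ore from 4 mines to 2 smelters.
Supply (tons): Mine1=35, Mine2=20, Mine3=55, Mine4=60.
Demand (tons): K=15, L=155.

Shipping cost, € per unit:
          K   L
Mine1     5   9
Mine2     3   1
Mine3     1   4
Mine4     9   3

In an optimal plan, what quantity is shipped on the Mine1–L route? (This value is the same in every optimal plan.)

20

The minimum-cost plan:
  Mine1→K: 15 × €5 = €75
  Mine1→L: 20 × €9 = €180
  Mine2→L: 20 × €1 = €20
  Mine3→L: 55 × €4 = €220
  Mine4→L: 60 × €3 = €180
Total cost = €675.
So Mine1→L carries 20 tons.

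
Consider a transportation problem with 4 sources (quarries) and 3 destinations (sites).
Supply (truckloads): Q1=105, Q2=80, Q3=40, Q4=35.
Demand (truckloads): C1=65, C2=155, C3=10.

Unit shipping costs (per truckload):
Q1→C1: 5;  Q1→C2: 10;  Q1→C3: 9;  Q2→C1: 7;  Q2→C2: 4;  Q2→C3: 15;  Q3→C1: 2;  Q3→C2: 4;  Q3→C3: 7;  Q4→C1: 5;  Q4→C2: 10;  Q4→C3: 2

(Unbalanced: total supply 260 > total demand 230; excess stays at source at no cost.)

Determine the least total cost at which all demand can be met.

A cheapest plan:
  Q1–C1: 65 × 5 = 325
  Q1–C2: 35 × 10 = 350
  Q2–C2: 80 × 4 = 320
  Q3–C2: 40 × 4 = 160
  Q4–C3: 10 × 2 = 20
Total = 325 + 350 + 320 + 160 + 20 = 1175.

1175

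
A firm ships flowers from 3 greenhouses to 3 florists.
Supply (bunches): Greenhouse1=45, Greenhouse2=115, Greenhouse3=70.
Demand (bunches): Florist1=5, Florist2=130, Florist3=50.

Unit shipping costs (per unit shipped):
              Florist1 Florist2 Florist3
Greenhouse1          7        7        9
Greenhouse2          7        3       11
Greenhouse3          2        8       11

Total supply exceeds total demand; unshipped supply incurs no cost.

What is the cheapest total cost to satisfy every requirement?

A cheapest plan:
  Greenhouse1–Florist3: 45 bunches
  Greenhouse2–Florist2: 115 bunches
  Greenhouse3–Florist1: 5 bunches
  Greenhouse3–Florist2: 15 bunches
  Greenhouse3–Florist3: 5 bunches
Total cost = 935.
(Supply check: Greenhouse1 ships 45; Greenhouse2 ships 115; Greenhouse3 ships 25.)

935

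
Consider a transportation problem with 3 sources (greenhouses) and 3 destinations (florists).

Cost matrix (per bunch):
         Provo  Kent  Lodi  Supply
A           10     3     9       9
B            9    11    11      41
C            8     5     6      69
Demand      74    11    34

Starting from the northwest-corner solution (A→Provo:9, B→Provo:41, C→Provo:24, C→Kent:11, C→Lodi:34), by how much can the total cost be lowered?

36

Current plan cost = 9·10 + 41·9 + 24·8 + 11·5 + 34·6 = 910.
Optimal plan:
  A to Kent: 9 × 3 = 27
  B to Provo: 41 × 9 = 369
  C to Provo: 33 × 8 = 264
  C to Kent: 2 × 5 = 10
  C to Lodi: 34 × 6 = 204
Optimal cost = 874.
Saving = 910 − 874 = 36.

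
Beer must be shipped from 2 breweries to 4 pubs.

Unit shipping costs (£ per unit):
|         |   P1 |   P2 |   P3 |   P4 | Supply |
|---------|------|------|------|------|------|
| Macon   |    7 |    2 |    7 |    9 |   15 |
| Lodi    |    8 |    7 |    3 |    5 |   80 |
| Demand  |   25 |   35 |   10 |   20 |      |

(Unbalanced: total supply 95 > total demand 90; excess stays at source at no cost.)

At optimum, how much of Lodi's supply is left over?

5

An optimal plan:
  Macon→P2: 15 × £2 = £30
  Lodi→P1: 25 × £8 = £200
  Lodi→P2: 20 × £7 = £140
  Lodi→P3: 10 × £3 = £30
  Lodi→P4: 20 × £5 = £100
Total cost = £500.
Lodi ships 75 of its 80, leaving 5.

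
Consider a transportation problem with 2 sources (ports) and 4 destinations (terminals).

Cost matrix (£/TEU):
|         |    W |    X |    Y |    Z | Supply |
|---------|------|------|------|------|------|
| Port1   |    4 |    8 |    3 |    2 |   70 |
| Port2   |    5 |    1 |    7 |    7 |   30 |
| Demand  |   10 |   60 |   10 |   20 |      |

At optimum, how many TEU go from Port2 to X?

30

Solving gives:
  Port1–W: 10 × £4 = £40
  Port1–X: 30 × £8 = £240
  Port1–Y: 10 × £3 = £30
  Port1–Z: 20 × £2 = £40
  Port2–X: 30 × £1 = £30
Total cost = £380.
So Port2→X carries 30 TEU.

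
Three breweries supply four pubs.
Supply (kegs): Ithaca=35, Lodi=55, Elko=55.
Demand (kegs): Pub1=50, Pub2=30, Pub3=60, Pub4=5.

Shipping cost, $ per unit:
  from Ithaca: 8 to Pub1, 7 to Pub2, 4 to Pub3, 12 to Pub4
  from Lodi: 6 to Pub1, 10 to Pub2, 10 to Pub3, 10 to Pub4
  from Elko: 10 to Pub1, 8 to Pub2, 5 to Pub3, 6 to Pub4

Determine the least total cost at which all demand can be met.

845

An optimal shipping plan:
  Ithaca–Pub2: 25 × $7 = $175
  Ithaca–Pub3: 10 × $4 = $40
  Lodi–Pub1: 50 × $6 = $300
  Lodi–Pub2: 5 × $10 = $50
  Elko–Pub3: 50 × $5 = $250
  Elko–Pub4: 5 × $6 = $30
Total = 175 + 40 + 300 + 50 + 250 + 30 = $845.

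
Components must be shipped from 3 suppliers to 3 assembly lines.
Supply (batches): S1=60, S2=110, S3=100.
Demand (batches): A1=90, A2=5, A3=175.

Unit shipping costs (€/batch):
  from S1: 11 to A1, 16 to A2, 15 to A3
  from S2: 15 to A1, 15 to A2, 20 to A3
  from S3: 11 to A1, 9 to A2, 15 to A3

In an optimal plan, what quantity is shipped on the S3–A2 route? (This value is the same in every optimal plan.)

5

Optimal shipments:
  S1->A3: 60 × €15 = €900
  S2->A1: 90 × €15 = €1350
  S2->A3: 20 × €20 = €400
  S3->A2: 5 × €9 = €45
  S3->A3: 95 × €15 = €1425
Total cost = €4120.
So S3→A2 carries 5 batches.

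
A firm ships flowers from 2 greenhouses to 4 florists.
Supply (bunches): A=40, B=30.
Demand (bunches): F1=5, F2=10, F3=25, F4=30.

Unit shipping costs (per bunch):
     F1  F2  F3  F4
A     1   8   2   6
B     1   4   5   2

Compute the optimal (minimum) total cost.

One minimum-cost allocation:
  A to F1: 5 × 1 = 5
  A to F2: 10 × 8 = 80
  A to F3: 25 × 2 = 50
  B to F4: 30 × 2 = 60
Total = 5 + 80 + 50 + 60 = 195.

195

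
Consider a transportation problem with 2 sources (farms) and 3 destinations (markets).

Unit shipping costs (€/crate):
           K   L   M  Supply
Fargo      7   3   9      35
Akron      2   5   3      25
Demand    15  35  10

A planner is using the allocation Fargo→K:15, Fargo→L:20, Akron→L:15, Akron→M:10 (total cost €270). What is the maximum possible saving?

105

Current plan cost = 15·7 + 20·3 + 15·5 + 10·3 = €270.
Optimal plan:
  Fargo–L: 35 × €3 = €105
  Akron–K: 15 × €2 = €30
  Akron–M: 10 × €3 = €30
Optimal cost = €165.
Saving = 270 − 165 = €105.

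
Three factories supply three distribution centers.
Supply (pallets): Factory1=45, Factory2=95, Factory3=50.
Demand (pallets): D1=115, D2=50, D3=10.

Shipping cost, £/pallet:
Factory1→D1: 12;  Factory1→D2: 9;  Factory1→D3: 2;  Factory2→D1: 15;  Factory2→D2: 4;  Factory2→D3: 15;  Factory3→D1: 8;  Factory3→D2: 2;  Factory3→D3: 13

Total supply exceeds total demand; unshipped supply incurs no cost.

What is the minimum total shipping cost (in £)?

1490

An optimal shipping plan:
  Factory1->D1: 35 × £12 = £420
  Factory1->D3: 10 × £2 = £20
  Factory2->D1: 30 × £15 = £450
  Factory2->D2: 50 × £4 = £200
  Factory3->D1: 50 × £8 = £400
Total = 420 + 20 + 450 + 200 + 400 = £1490.
(Supply check: Factory1 ships 45; Factory2 ships 80; Factory3 ships 50.)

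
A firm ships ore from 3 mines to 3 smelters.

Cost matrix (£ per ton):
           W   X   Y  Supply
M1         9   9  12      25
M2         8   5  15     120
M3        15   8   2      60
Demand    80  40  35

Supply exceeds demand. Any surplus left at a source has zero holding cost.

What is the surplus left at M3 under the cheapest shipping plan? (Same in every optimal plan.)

25

An optimal plan:
  M2 to W: 80 × £8 = £640
  M2 to X: 40 × £5 = £200
  M3 to Y: 35 × £2 = £70
Total cost = £910.
M3 ships 35 of its 60, leaving 25.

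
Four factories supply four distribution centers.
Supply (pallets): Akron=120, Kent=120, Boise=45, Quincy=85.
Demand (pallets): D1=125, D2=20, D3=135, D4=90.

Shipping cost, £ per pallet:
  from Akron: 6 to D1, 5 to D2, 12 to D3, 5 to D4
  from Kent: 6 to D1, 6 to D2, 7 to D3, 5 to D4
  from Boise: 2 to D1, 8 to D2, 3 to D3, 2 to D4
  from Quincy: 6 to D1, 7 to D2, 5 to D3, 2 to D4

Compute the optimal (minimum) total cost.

Optimal allocation:
  Akron to D1: 100 × £6 = £600
  Akron to D2: 20 × £5 = £100
  Kent to D1: 25 × £6 = £150
  Kent to D3: 90 × £7 = £630
  Kent to D4: 5 × £5 = £25
  Boise to D3: 45 × £3 = £135
  Quincy to D4: 85 × £2 = £170
Total = 600 + 100 + 150 + 630 + 25 + 135 + 170 = £1810.

1810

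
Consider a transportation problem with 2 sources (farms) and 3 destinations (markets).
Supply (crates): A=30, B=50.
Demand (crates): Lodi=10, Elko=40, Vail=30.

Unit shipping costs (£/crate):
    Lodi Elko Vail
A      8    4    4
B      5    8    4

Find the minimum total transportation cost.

A cheapest plan:
  A–Elko: 30 × £4 = £120
  B–Lodi: 10 × £5 = £50
  B–Elko: 10 × £8 = £80
  B–Vail: 30 × £4 = £120
Total = 120 + 50 + 80 + 120 = £370.
(Supply check: A ships 30; B ships 50.)

370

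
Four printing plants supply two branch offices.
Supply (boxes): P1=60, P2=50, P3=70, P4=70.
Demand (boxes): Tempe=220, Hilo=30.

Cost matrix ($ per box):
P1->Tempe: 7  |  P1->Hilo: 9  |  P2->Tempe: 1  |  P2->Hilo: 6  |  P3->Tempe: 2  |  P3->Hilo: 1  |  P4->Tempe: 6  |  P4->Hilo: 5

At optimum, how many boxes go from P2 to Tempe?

50

Solving gives:
  P1->Tempe: 60 boxes
  P2->Tempe: 50 boxes
  P3->Tempe: 70 boxes
  P4->Tempe: 40 boxes
  P4->Hilo: 30 boxes
Total cost = $1000.
So P2→Tempe carries 50 boxes.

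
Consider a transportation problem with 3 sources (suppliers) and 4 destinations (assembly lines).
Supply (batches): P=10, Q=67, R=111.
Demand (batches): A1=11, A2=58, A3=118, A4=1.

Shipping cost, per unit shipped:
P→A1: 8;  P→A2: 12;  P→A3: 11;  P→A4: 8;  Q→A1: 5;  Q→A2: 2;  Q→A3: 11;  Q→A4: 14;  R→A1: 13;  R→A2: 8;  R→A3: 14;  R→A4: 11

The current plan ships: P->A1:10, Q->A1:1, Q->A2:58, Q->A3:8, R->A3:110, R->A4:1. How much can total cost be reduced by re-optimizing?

Current plan cost = 10·8 + 1·5 + 58·2 + 8·11 + 110·14 + 1·11 = 1840.
Optimal plan:
  P–A3: 9 × 11 = 99
  P–A4: 1 × 8 = 8
  Q–A1: 11 × 5 = 55
  Q–A2: 56 × 2 = 112
  R–A2: 2 × 8 = 16
  R–A3: 109 × 14 = 1526
Optimal cost = 1816.
Saving = 1840 − 1816 = 24.

24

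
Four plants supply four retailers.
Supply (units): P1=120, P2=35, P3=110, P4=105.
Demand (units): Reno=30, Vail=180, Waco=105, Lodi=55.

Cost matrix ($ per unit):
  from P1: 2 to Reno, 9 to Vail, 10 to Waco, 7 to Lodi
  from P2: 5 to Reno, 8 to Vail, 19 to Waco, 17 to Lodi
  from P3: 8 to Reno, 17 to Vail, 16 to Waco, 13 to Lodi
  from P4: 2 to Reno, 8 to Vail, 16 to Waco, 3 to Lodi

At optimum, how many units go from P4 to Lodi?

Optimal shipments:
  P1 to Reno: 25 × $2 = $50
  P1 to Vail: 95 × $9 = $855
  P2 to Vail: 35 × $8 = $280
  P3 to Reno: 5 × $8 = $40
  P3 to Waco: 105 × $16 = $1680
  P4 to Vail: 50 × $8 = $400
  P4 to Lodi: 55 × $3 = $165
Total cost = $3470.
So P4→Lodi carries 55 units.

55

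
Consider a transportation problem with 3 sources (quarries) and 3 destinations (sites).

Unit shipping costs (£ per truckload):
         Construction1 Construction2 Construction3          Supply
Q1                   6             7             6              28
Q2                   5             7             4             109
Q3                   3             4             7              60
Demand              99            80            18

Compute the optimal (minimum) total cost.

955

An optimal shipping plan:
  Q1→Construction2: 28 truckloads
  Q2→Construction1: 91 truckloads
  Q2→Construction3: 18 truckloads
  Q3→Construction1: 8 truckloads
  Q3→Construction2: 52 truckloads
Total cost = £955.
(Supply check: Q1 ships 28; Q2 ships 109; Q3 ships 60.)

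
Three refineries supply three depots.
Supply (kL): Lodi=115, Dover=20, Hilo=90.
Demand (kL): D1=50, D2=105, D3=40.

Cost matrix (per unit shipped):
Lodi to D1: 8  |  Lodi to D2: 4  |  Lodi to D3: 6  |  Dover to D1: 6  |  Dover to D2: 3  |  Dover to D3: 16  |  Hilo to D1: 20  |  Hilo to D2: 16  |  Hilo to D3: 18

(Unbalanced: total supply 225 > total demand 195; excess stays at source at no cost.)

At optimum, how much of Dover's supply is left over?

0

Minimum-cost shipments:
  Lodi to D2: 105 × 4 = 420
  Lodi to D3: 10 × 6 = 60
  Dover to D1: 20 × 6 = 120
  Hilo to D1: 30 × 20 = 600
  Hilo to D3: 30 × 18 = 540
Total cost = 1740.
Dover ships 20 of its 20, leaving 0.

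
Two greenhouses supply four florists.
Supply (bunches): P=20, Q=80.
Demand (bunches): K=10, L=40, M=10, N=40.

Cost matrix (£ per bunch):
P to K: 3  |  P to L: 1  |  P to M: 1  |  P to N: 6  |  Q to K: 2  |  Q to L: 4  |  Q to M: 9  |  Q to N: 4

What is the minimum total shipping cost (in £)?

320

An optimal shipping plan:
  P to L: 10 × £1 = £10
  P to M: 10 × £1 = £10
  Q to K: 10 × £2 = £20
  Q to L: 30 × £4 = £120
  Q to N: 40 × £4 = £160
Total = 10 + 10 + 20 + 120 + 160 = £320.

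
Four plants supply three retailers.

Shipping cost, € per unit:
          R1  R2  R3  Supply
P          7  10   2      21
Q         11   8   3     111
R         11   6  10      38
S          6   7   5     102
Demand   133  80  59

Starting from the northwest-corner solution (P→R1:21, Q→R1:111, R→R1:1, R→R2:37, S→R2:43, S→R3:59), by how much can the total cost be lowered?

587

Current plan cost = 21·7 + 111·11 + 1·11 + 37·6 + 43·7 + 59·5 = €2197.
Optimal plan:
  P→R1: 21 units
  Q→R1: 10 units
  Q→R2: 42 units
  Q→R3: 59 units
  R→R2: 38 units
  S→R1: 102 units
Optimal cost = €1610.
Saving = 2197 − 1610 = €587.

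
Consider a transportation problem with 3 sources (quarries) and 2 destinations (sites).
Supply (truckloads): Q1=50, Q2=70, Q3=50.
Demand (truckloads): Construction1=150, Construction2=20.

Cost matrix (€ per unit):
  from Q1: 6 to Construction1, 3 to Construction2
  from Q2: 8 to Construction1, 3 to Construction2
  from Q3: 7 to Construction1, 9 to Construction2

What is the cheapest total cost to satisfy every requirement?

1110

A cheapest plan:
  Q1–Construction1: 50 × €6 = €300
  Q2–Construction1: 50 × €8 = €400
  Q2–Construction2: 20 × €3 = €60
  Q3–Construction1: 50 × €7 = €350
Total = 300 + 400 + 60 + 350 = €1110.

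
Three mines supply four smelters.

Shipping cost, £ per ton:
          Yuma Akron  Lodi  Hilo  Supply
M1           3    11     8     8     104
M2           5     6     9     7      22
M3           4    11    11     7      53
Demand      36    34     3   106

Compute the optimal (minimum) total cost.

One minimum-cost allocation:
  M1->Yuma: 36 × £3 = £108
  M1->Akron: 12 × £11 = £132
  M1->Lodi: 3 × £8 = £24
  M1->Hilo: 53 × £8 = £424
  M2->Akron: 22 × £6 = £132
  M3->Hilo: 53 × £7 = £371
Total = 108 + 132 + 24 + 424 + 132 + 371 = £1191.

1191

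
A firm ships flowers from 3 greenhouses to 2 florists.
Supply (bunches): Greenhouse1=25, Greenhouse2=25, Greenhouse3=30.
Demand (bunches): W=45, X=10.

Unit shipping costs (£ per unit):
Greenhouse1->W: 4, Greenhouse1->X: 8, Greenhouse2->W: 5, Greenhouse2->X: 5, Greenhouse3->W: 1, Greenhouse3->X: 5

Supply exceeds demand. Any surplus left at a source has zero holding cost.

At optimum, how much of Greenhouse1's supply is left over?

An optimal plan:
  Greenhouse1→W: 15 bunches
  Greenhouse2→X: 10 bunches
  Greenhouse3→W: 30 bunches
Total cost = £140.
Greenhouse1 ships 15 of its 25, leaving 10.

10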